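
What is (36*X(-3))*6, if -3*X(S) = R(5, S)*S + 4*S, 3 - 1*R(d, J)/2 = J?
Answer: 3456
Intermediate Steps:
R(d, J) = 6 - 2*J
X(S) = -4*S/3 - S*(6 - 2*S)/3 (X(S) = -((6 - 2*S)*S + 4*S)/3 = -(S*(6 - 2*S) + 4*S)/3 = -(4*S + S*(6 - 2*S))/3 = -4*S/3 - S*(6 - 2*S)/3)
(36*X(-3))*6 = (36*((2/3)*(-3)*(-5 - 3)))*6 = (36*((2/3)*(-3)*(-8)))*6 = (36*16)*6 = 576*6 = 3456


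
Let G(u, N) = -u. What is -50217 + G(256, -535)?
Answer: -50473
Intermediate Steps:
-50217 + G(256, -535) = -50217 - 1*256 = -50217 - 256 = -50473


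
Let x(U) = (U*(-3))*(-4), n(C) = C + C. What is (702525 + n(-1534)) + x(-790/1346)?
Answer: 470729821/673 ≈ 6.9945e+5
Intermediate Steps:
n(C) = 2*C
x(U) = 12*U (x(U) = -3*U*(-4) = 12*U)
(702525 + n(-1534)) + x(-790/1346) = (702525 + 2*(-1534)) + 12*(-790/1346) = (702525 - 3068) + 12*(-790*1/1346) = 699457 + 12*(-395/673) = 699457 - 4740/673 = 470729821/673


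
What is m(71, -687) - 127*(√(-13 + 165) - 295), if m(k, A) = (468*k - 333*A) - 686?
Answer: 298778 - 254*√38 ≈ 2.9721e+5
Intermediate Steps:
m(k, A) = -686 - 333*A + 468*k (m(k, A) = (-333*A + 468*k) - 686 = -686 - 333*A + 468*k)
m(71, -687) - 127*(√(-13 + 165) - 295) = (-686 - 333*(-687) + 468*71) - 127*(√(-13 + 165) - 295) = (-686 + 228771 + 33228) - 127*(√152 - 295) = 261313 - 127*(2*√38 - 295) = 261313 - 127*(-295 + 2*√38) = 261313 + (37465 - 254*√38) = 298778 - 254*√38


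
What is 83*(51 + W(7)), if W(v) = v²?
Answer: 8300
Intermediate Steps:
83*(51 + W(7)) = 83*(51 + 7²) = 83*(51 + 49) = 83*100 = 8300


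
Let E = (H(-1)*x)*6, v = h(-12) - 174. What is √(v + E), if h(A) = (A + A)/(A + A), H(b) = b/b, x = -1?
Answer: I*√179 ≈ 13.379*I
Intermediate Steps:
H(b) = 1
h(A) = 1 (h(A) = (2*A)/((2*A)) = (2*A)*(1/(2*A)) = 1)
v = -173 (v = 1 - 174 = -173)
E = -6 (E = (1*(-1))*6 = -1*6 = -6)
√(v + E) = √(-173 - 6) = √(-179) = I*√179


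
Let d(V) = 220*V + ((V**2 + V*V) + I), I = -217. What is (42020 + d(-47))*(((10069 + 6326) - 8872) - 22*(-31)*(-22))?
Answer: -268425761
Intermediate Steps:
d(V) = -217 + 2*V**2 + 220*V (d(V) = 220*V + ((V**2 + V*V) - 217) = 220*V + ((V**2 + V**2) - 217) = 220*V + (2*V**2 - 217) = 220*V + (-217 + 2*V**2) = -217 + 2*V**2 + 220*V)
(42020 + d(-47))*(((10069 + 6326) - 8872) - 22*(-31)*(-22)) = (42020 + (-217 + 2*(-47)**2 + 220*(-47)))*(((10069 + 6326) - 8872) - 22*(-31)*(-22)) = (42020 + (-217 + 2*2209 - 10340))*((16395 - 8872) + 682*(-22)) = (42020 + (-217 + 4418 - 10340))*(7523 - 15004) = (42020 - 6139)*(-7481) = 35881*(-7481) = -268425761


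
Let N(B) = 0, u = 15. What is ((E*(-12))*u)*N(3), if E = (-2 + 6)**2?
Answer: 0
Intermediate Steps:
E = 16 (E = 4**2 = 16)
((E*(-12))*u)*N(3) = ((16*(-12))*15)*0 = -192*15*0 = -2880*0 = 0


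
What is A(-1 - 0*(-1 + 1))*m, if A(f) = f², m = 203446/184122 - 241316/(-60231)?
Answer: 9447556763/1848308697 ≈ 5.1115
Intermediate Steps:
m = 9447556763/1848308697 (m = 203446*(1/184122) - 241316*(-1/60231) = 101723/92061 + 241316/60231 = 9447556763/1848308697 ≈ 5.1115)
A(-1 - 0*(-1 + 1))*m = (-1 - 0*(-1 + 1))²*(9447556763/1848308697) = (-1 - 0*0)²*(9447556763/1848308697) = (-1 - 0)²*(9447556763/1848308697) = (-1 - 1*0)²*(9447556763/1848308697) = (-1 + 0)²*(9447556763/1848308697) = (-1)²*(9447556763/1848308697) = 1*(9447556763/1848308697) = 9447556763/1848308697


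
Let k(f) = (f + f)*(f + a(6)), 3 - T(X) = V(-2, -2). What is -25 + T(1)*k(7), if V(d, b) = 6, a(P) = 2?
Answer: -403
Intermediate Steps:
T(X) = -3 (T(X) = 3 - 1*6 = 3 - 6 = -3)
k(f) = 2*f*(2 + f) (k(f) = (f + f)*(f + 2) = (2*f)*(2 + f) = 2*f*(2 + f))
-25 + T(1)*k(7) = -25 - 6*7*(2 + 7) = -25 - 6*7*9 = -25 - 3*126 = -25 - 378 = -403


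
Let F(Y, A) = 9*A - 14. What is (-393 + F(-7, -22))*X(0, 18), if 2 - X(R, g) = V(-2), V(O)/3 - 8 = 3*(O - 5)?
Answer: -24805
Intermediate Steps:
V(O) = -21 + 9*O (V(O) = 24 + 3*(3*(O - 5)) = 24 + 3*(3*(-5 + O)) = 24 + 3*(-15 + 3*O) = 24 + (-45 + 9*O) = -21 + 9*O)
X(R, g) = 41 (X(R, g) = 2 - (-21 + 9*(-2)) = 2 - (-21 - 18) = 2 - 1*(-39) = 2 + 39 = 41)
F(Y, A) = -14 + 9*A
(-393 + F(-7, -22))*X(0, 18) = (-393 + (-14 + 9*(-22)))*41 = (-393 + (-14 - 198))*41 = (-393 - 212)*41 = -605*41 = -24805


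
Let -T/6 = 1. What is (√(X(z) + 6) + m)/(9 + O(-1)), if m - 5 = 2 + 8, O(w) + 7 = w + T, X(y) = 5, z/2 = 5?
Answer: -3 - √11/5 ≈ -3.6633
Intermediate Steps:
T = -6 (T = -6*1 = -6)
z = 10 (z = 2*5 = 10)
O(w) = -13 + w (O(w) = -7 + (w - 6) = -7 + (-6 + w) = -13 + w)
m = 15 (m = 5 + (2 + 8) = 5 + 10 = 15)
(√(X(z) + 6) + m)/(9 + O(-1)) = (√(5 + 6) + 15)/(9 + (-13 - 1)) = (√11 + 15)/(9 - 14) = (15 + √11)/(-5) = (15 + √11)*(-⅕) = -3 - √11/5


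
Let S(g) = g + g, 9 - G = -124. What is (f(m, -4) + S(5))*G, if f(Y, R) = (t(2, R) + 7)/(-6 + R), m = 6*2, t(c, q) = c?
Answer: 12103/10 ≈ 1210.3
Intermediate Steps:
G = 133 (G = 9 - 1*(-124) = 9 + 124 = 133)
m = 12
f(Y, R) = 9/(-6 + R) (f(Y, R) = (2 + 7)/(-6 + R) = 9/(-6 + R))
S(g) = 2*g
(f(m, -4) + S(5))*G = (9/(-6 - 4) + 2*5)*133 = (9/(-10) + 10)*133 = (9*(-⅒) + 10)*133 = (-9/10 + 10)*133 = (91/10)*133 = 12103/10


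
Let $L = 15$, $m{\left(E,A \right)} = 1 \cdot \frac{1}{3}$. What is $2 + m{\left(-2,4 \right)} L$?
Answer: $7$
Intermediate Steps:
$m{\left(E,A \right)} = \frac{1}{3}$ ($m{\left(E,A \right)} = 1 \cdot \frac{1}{3} = \frac{1}{3}$)
$2 + m{\left(-2,4 \right)} L = 2 + \frac{1}{3} \cdot 15 = 2 + 5 = 7$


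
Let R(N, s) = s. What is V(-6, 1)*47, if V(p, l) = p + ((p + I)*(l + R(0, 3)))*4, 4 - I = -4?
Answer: 1222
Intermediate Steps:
I = 8 (I = 4 - 1*(-4) = 4 + 4 = 8)
V(p, l) = p + 4*(3 + l)*(8 + p) (V(p, l) = p + ((p + 8)*(l + 3))*4 = p + ((8 + p)*(3 + l))*4 = p + ((3 + l)*(8 + p))*4 = p + 4*(3 + l)*(8 + p))
V(-6, 1)*47 = (96 + 13*(-6) + 32*1 + 4*1*(-6))*47 = (96 - 78 + 32 - 24)*47 = 26*47 = 1222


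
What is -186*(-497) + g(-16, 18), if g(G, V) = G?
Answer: 92426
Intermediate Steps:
-186*(-497) + g(-16, 18) = -186*(-497) - 16 = 92442 - 16 = 92426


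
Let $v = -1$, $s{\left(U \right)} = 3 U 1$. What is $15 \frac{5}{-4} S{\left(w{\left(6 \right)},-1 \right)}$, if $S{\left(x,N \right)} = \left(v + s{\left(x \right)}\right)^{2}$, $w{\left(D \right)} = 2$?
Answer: $- \frac{1875}{4} \approx -468.75$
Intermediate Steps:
$s{\left(U \right)} = 3 U$
$S{\left(x,N \right)} = \left(-1 + 3 x\right)^{2}$
$15 \frac{5}{-4} S{\left(w{\left(6 \right)},-1 \right)} = 15 \frac{5}{-4} \left(-1 + 3 \cdot 2\right)^{2} = 15 \cdot 5 \left(- \frac{1}{4}\right) \left(-1 + 6\right)^{2} = 15 \left(- \frac{5}{4}\right) 5^{2} = \left(- \frac{75}{4}\right) 25 = - \frac{1875}{4}$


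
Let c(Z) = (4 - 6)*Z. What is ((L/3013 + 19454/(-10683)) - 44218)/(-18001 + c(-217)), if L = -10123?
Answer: 1423450392533/565444470393 ≈ 2.5174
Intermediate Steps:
c(Z) = -2*Z
((L/3013 + 19454/(-10683)) - 44218)/(-18001 + c(-217)) = ((-10123/3013 + 19454/(-10683)) - 44218)/(-18001 - 2*(-217)) = ((-10123*1/3013 + 19454*(-1/10683)) - 44218)/(-18001 + 434) = ((-10123/3013 - 19454/10683) - 44218)/(-17567) = (-166758911/32187879 - 44218)*(-1/17567) = -1423450392533/32187879*(-1/17567) = 1423450392533/565444470393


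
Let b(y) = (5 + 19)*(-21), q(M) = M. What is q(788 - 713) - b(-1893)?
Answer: 579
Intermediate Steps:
b(y) = -504 (b(y) = 24*(-21) = -504)
q(788 - 713) - b(-1893) = (788 - 713) - 1*(-504) = 75 + 504 = 579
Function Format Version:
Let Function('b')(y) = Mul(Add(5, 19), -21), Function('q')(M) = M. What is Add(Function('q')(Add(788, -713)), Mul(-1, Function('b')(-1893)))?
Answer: 579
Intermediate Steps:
Function('b')(y) = -504 (Function('b')(y) = Mul(24, -21) = -504)
Add(Function('q')(Add(788, -713)), Mul(-1, Function('b')(-1893))) = Add(Add(788, -713), Mul(-1, -504)) = Add(75, 504) = 579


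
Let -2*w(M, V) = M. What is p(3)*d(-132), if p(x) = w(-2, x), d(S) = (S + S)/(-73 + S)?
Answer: 264/205 ≈ 1.2878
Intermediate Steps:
w(M, V) = -M/2
d(S) = 2*S/(-73 + S) (d(S) = (2*S)/(-73 + S) = 2*S/(-73 + S))
p(x) = 1 (p(x) = -½*(-2) = 1)
p(3)*d(-132) = 1*(2*(-132)/(-73 - 132)) = 1*(2*(-132)/(-205)) = 1*(2*(-132)*(-1/205)) = 1*(264/205) = 264/205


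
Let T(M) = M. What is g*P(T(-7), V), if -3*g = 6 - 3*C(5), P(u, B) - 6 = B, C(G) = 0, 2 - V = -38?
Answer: -92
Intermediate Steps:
V = 40 (V = 2 - 1*(-38) = 2 + 38 = 40)
P(u, B) = 6 + B
g = -2 (g = -(6 - 3*0)/3 = -(6 + 0)/3 = -1/3*6 = -2)
g*P(T(-7), V) = -2*(6 + 40) = -2*46 = -92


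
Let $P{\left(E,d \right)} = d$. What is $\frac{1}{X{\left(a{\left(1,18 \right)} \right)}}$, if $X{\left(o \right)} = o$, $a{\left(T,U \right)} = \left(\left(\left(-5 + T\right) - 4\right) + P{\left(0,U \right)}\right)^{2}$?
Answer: $\frac{1}{100} \approx 0.01$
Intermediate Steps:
$a{\left(T,U \right)} = \left(-9 + T + U\right)^{2}$ ($a{\left(T,U \right)} = \left(\left(\left(-5 + T\right) - 4\right) + U\right)^{2} = \left(\left(-9 + T\right) + U\right)^{2} = \left(-9 + T + U\right)^{2}$)
$\frac{1}{X{\left(a{\left(1,18 \right)} \right)}} = \frac{1}{\left(-9 + 1 + 18\right)^{2}} = \frac{1}{10^{2}} = \frac{1}{100}$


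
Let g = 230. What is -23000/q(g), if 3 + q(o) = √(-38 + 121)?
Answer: 23000/(3 - √83) ≈ -3764.1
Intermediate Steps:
q(o) = -3 + √83 (q(o) = -3 + √(-38 + 121) = -3 + √83)
-23000/q(g) = -23000/(-3 + √83)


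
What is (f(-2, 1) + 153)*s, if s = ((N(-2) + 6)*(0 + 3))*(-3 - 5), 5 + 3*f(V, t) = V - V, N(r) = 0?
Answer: -21792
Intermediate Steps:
f(V, t) = -5/3 (f(V, t) = -5/3 + (V - V)/3 = -5/3 + (⅓)*0 = -5/3 + 0 = -5/3)
s = -144 (s = ((0 + 6)*(0 + 3))*(-3 - 5) = (6*3)*(-8) = 18*(-8) = -144)
(f(-2, 1) + 153)*s = (-5/3 + 153)*(-144) = (454/3)*(-144) = -21792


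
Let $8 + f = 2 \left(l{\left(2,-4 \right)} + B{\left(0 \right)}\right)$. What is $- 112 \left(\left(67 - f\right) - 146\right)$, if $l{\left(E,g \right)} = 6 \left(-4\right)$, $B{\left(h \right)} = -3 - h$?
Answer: $1904$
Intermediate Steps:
$l{\left(E,g \right)} = -24$
$f = -62$ ($f = -8 + 2 \left(-24 - 3\right) = -8 + 2 \left(-27\right) = -8 - 54 = -62$)
$- 112 \left(\left(67 - f\right) - 146\right) = - 112 \left(\left(67 - -62\right) - 146\right) = - 112 \left(\left(67 + 62\right) - 146\right) = - 112 \left(129 - 146\right) = \left(-112\right) \left(-17\right) = 1904$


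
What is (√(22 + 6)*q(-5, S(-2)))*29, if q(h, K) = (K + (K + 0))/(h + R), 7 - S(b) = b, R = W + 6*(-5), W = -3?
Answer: -522*√7/19 ≈ -72.688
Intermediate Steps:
R = -33 (R = -3 + 6*(-5) = -3 - 30 = -33)
S(b) = 7 - b
q(h, K) = 2*K/(-33 + h) (q(h, K) = (K + (K + 0))/(h - 33) = (K + K)/(-33 + h) = (2*K)/(-33 + h) = 2*K/(-33 + h))
(√(22 + 6)*q(-5, S(-2)))*29 = (√(22 + 6)*(2*(7 - 1*(-2))/(-33 - 5)))*29 = (√28*(2*(7 + 2)/(-38)))*29 = ((2*√7)*(2*9*(-1/38)))*29 = ((2*√7)*(-9/19))*29 = -18*√7/19*29 = -522*√7/19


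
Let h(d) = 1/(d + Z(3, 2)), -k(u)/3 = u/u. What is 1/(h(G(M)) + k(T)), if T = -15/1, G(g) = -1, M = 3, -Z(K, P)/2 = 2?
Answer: -5/16 ≈ -0.31250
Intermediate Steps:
Z(K, P) = -4 (Z(K, P) = -2*2 = -4)
T = -15 (T = -15*1 = -15)
k(u) = -3 (k(u) = -3*u/u = -3*1 = -3)
h(d) = 1/(-4 + d) (h(d) = 1/(d - 4) = 1/(-4 + d))
1/(h(G(M)) + k(T)) = 1/(1/(-4 - 1) - 3) = 1/(1/(-5) - 3) = 1/(-⅕ - 3) = 1/(-16/5) = -5/16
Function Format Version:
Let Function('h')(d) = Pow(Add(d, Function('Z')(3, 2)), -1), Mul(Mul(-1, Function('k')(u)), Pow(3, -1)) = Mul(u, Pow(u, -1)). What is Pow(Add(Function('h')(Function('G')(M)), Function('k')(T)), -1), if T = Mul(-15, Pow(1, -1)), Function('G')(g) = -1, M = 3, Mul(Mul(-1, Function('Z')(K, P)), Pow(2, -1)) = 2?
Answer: Rational(-5, 16) ≈ -0.31250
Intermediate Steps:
Function('Z')(K, P) = -4 (Function('Z')(K, P) = Mul(-2, 2) = -4)
T = -15 (T = Mul(-15, 1) = -15)
Function('k')(u) = -3 (Function('k')(u) = Mul(-3, Mul(u, Pow(u, -1))) = Mul(-3, 1) = -3)
Function('h')(d) = Pow(Add(-4, d), -1) (Function('h')(d) = Pow(Add(d, -4), -1) = Pow(Add(-4, d), -1))
Pow(Add(Function('h')(Function('G')(M)), Function('k')(T)), -1) = Pow(Add(Pow(Add(-4, -1), -1), -3), -1) = Pow(Add(Pow(-5, -1), -3), -1) = Pow(Add(Rational(-1, 5), -3), -1) = Pow(Rational(-16, 5), -1) = Rational(-5, 16)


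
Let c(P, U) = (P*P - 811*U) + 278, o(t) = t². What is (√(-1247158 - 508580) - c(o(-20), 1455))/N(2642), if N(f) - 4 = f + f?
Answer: 1019727/5288 + 3*I*√195082/5288 ≈ 192.84 + 0.25058*I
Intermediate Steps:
N(f) = 4 + 2*f (N(f) = 4 + (f + f) = 4 + 2*f)
c(P, U) = 278 + P² - 811*U (c(P, U) = (P² - 811*U) + 278 = 278 + P² - 811*U)
(√(-1247158 - 508580) - c(o(-20), 1455))/N(2642) = (√(-1247158 - 508580) - (278 + ((-20)²)² - 811*1455))/(4 + 2*2642) = (√(-1755738) - (278 + 400² - 1180005))/(4 + 5284) = (3*I*√195082 - (278 + 160000 - 1180005))/5288 = (3*I*√195082 - 1*(-1019727))*(1/5288) = (3*I*√195082 + 1019727)*(1/5288) = (1019727 + 3*I*√195082)*(1/5288) = 1019727/5288 + 3*I*√195082/5288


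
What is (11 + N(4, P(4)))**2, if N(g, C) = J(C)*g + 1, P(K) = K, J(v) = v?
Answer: 784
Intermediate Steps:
N(g, C) = 1 + C*g (N(g, C) = C*g + 1 = 1 + C*g)
(11 + N(4, P(4)))**2 = (11 + (1 + 4*4))**2 = (11 + (1 + 16))**2 = (11 + 17)**2 = 28**2 = 784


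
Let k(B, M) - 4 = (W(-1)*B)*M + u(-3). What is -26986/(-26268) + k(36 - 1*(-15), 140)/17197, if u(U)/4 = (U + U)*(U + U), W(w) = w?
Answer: 140206193/225865398 ≈ 0.62075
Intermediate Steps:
u(U) = 16*U**2 (u(U) = 4*((U + U)*(U + U)) = 4*((2*U)*(2*U)) = 4*(4*U**2) = 16*U**2)
k(B, M) = 148 - B*M (k(B, M) = 4 + ((-B)*M + 16*(-3)**2) = 4 + (-B*M + 16*9) = 4 + (-B*M + 144) = 4 + (144 - B*M) = 148 - B*M)
-26986/(-26268) + k(36 - 1*(-15), 140)/17197 = -26986/(-26268) + (148 - 1*(36 - 1*(-15))*140)/17197 = -26986*(-1/26268) + (148 - 1*(36 + 15)*140)*(1/17197) = 13493/13134 + (148 - 1*51*140)*(1/17197) = 13493/13134 + (148 - 7140)*(1/17197) = 13493/13134 - 6992*1/17197 = 13493/13134 - 6992/17197 = 140206193/225865398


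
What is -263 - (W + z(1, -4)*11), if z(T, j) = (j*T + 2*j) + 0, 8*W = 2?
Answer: -525/4 ≈ -131.25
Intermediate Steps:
W = ¼ (W = (⅛)*2 = ¼ ≈ 0.25000)
z(T, j) = 2*j + T*j (z(T, j) = (T*j + 2*j) + 0 = (2*j + T*j) + 0 = 2*j + T*j)
-263 - (W + z(1, -4)*11) = -263 - (¼ - 4*(2 + 1)*11) = -263 - (¼ - 4*3*11) = -263 - (¼ - 12*11) = -263 - (¼ - 132) = -263 - 1*(-527/4) = -263 + 527/4 = -525/4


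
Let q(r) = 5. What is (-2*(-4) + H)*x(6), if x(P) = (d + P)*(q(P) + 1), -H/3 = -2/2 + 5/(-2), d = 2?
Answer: 888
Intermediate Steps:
H = 21/2 (H = -3*(-2/2 + 5/(-2)) = -3*(-2*½ + 5*(-½)) = -3*(-1 - 5/2) = -3*(-7/2) = 21/2 ≈ 10.500)
x(P) = 12 + 6*P (x(P) = (2 + P)*(5 + 1) = (2 + P)*6 = 12 + 6*P)
(-2*(-4) + H)*x(6) = (-2*(-4) + 21/2)*(12 + 6*6) = (8 + 21/2)*(12 + 36) = (37/2)*48 = 888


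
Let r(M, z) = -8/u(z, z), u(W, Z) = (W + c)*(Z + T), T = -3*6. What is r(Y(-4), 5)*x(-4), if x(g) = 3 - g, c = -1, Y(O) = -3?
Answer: 14/13 ≈ 1.0769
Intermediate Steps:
T = -18
u(W, Z) = (-1 + W)*(-18 + Z) (u(W, Z) = (W - 1)*(Z - 18) = (-1 + W)*(-18 + Z))
r(M, z) = -8/(18 + z² - 19*z) (r(M, z) = -8/(18 - z - 18*z + z*z) = -8/(18 - z - 18*z + z²) = -8/(18 + z² - 19*z))
r(Y(-4), 5)*x(-4) = (-8/(18 + 5² - 19*5))*(3 - 1*(-4)) = (-8/(18 + 25 - 95))*(3 + 4) = -8/(-52)*7 = -8*(-1/52)*7 = (2/13)*7 = 14/13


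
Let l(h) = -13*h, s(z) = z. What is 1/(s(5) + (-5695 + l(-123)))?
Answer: -1/4091 ≈ -0.00024444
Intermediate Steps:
1/(s(5) + (-5695 + l(-123))) = 1/(5 + (-5695 - 13*(-123))) = 1/(5 + (-5695 + 1599)) = 1/(5 - 4096) = 1/(-4091) = -1/4091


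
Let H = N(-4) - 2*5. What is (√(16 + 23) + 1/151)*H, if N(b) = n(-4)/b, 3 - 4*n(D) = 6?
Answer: -157/2416 - 157*√39/16 ≈ -61.344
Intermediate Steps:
n(D) = -¾ (n(D) = ¾ - ¼*6 = ¾ - 3/2 = -¾)
N(b) = -3/(4*b)
H = -157/16 (H = -¾/(-4) - 2*5 = -¾*(-¼) - 10 = 3/16 - 10 = -157/16 ≈ -9.8125)
(√(16 + 23) + 1/151)*H = (√(16 + 23) + 1/151)*(-157/16) = (√39 + 1/151)*(-157/16) = (1/151 + √39)*(-157/16) = -157/2416 - 157*√39/16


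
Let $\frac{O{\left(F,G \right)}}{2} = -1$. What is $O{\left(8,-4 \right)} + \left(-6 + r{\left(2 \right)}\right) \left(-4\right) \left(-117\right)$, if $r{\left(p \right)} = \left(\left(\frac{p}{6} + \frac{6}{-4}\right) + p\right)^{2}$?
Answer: $-2485$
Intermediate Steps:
$r{\left(p \right)} = \left(- \frac{3}{2} + \frac{7 p}{6}\right)^{2}$ ($r{\left(p \right)} = \left(\left(p \frac{1}{6} + 6 \left(- \frac{1}{4}\right)\right) + p\right)^{2} = \left(\left(\frac{p}{6} - \frac{3}{2}\right) + p\right)^{2} = \left(\left(- \frac{3}{2} + \frac{p}{6}\right) + p\right)^{2} = \left(- \frac{3}{2} + \frac{7 p}{6}\right)^{2}$)
$O{\left(F,G \right)} = -2$ ($O{\left(F,G \right)} = 2 \left(-1\right) = -2$)
$O{\left(8,-4 \right)} + \left(-6 + r{\left(2 \right)}\right) \left(-4\right) \left(-117\right) = -2 + \left(-6 + \frac{\left(-9 + 7 \cdot 2\right)^{2}}{36}\right) \left(-4\right) \left(-117\right) = -2 + \left(-6 + \frac{\left(-9 + 14\right)^{2}}{36}\right) \left(-4\right) \left(-117\right) = -2 + \left(-6 + \frac{5^{2}}{36}\right) \left(-4\right) \left(-117\right) = -2 + \left(-6 + \frac{1}{36} \cdot 25\right) \left(-4\right) \left(-117\right) = -2 + \left(-6 + \frac{25}{36}\right) \left(-4\right) \left(-117\right) = -2 + \left(- \frac{191}{36}\right) \left(-4\right) \left(-117\right) = -2 + \frac{191}{9} \left(-117\right) = -2 - 2483 = -2485$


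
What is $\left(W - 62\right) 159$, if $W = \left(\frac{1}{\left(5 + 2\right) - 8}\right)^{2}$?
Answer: $-9699$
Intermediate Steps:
$W = 1$ ($W = \left(\frac{1}{7 - 8}\right)^{2} = \left(\frac{1}{-1}\right)^{2} = \left(-1\right)^{2} = 1$)
$\left(W - 62\right) 159 = \left(1 - 62\right) 159 = \left(-61\right) 159 = -9699$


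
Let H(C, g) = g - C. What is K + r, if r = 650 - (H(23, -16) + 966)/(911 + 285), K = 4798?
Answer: 6514881/1196 ≈ 5447.2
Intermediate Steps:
r = 776473/1196 (r = 650 - ((-16 - 1*23) + 966)/(911 + 285) = 650 - ((-16 - 23) + 966)/1196 = 650 - (-39 + 966)/1196 = 650 - 927/1196 = 776473/1196 ≈ 649.22)
K + r = 4798 + 776473/1196 = 6514881/1196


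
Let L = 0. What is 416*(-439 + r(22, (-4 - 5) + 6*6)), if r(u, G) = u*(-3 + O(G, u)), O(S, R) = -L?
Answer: -210080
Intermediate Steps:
O(S, R) = 0 (O(S, R) = -1*0 = 0)
r(u, G) = -3*u (r(u, G) = u*(-3 + 0) = u*(-3) = -3*u)
416*(-439 + r(22, (-4 - 5) + 6*6)) = 416*(-439 - 3*22) = 416*(-439 - 66) = 416*(-505) = -210080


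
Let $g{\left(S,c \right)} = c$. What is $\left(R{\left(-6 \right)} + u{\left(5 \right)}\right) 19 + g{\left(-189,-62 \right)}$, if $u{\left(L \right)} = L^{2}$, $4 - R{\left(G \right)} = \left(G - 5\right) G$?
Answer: $-765$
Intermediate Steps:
$R{\left(G \right)} = 4 - G \left(-5 + G\right)$ ($R{\left(G \right)} = 4 - \left(G - 5\right) G = 4 - \left(-5 + G\right) G = 4 - G \left(-5 + G\right)$)
$\left(R{\left(-6 \right)} + u{\left(5 \right)}\right) 19 + g{\left(-189,-62 \right)} = \left(\left(4 - \left(-6\right)^{2} + 5 \left(-6\right)\right) + 5^{2}\right) 19 - 62 = \left(\left(4 - 36 - 30\right) + 25\right) 19 - 62 = \left(-62 + 25\right) 19 - 62 = \left(-37\right) 19 - 62 = -703 - 62 = -765$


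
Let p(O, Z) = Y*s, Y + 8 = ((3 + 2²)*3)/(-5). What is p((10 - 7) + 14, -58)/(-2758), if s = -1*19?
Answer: -1159/13790 ≈ -0.084046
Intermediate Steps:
s = -19
Y = -61/5 (Y = -8 + ((3 + 2²)*3)/(-5) = -8 + ((3 + 4)*3)*(-⅕) = -8 + (7*3)*(-⅕) = -8 + 21*(-⅕) = -8 - 21/5 = -61/5 ≈ -12.200)
p(O, Z) = 1159/5 (p(O, Z) = -61/5*(-19) = 1159/5)
p((10 - 7) + 14, -58)/(-2758) = (1159/5)/(-2758) = (1159/5)*(-1/2758) = -1159/13790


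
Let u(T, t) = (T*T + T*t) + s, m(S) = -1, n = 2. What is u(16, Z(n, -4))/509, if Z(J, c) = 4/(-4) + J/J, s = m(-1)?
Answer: 255/509 ≈ 0.50098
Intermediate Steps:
s = -1
Z(J, c) = 0 (Z(J, c) = 4*(-¼) + 1 = -1 + 1 = 0)
u(T, t) = -1 + T² + T*t (u(T, t) = (T*T + T*t) - 1 = (T² + T*t) - 1 = -1 + T² + T*t)
u(16, Z(n, -4))/509 = (-1 + 16² + 16*0)/509 = (-1 + 256 + 0)*(1/509) = 255*(1/509) = 255/509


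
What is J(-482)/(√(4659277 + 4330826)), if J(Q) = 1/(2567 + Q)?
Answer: √8990103/18744364755 ≈ 1.5996e-7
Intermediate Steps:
J(-482)/(√(4659277 + 4330826)) = 1/((2567 - 482)*(√(4659277 + 4330826))) = 1/(2085*(√8990103)) = (√8990103/8990103)/2085 = √8990103/18744364755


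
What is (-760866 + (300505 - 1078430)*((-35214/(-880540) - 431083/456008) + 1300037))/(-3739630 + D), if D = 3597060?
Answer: 20304159720221534493111/2862330017275120 ≈ 7.0936e+6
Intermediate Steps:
(-760866 + (300505 - 1078430)*((-35214/(-880540) - 431083/456008) + 1300037))/(-3739630 + D) = (-760866 + (300505 - 1078430)*((-35214/(-880540) - 431083/456008) + 1300037))/(-3739630 + 3597060) = (-760866 - 777925*((-35214*(-1/880540) - 431083*1/456008) + 1300037))/(-142570) = (-760866 - 777925*((17607/440270 - 431083/456008) + 1300037))*(-1/142570) = (-760866 - 777925*(-90881989777/100383321080 + 1300037))*(-1/142570) = (-760866 - 777925*130501940704890183/100383321080)*(-1/142570) = (-760866 - 20304144444570339122055/20076664216)*(-1/142570) = -20304159720221534493111/20076664216*(-1/142570) = 20304159720221534493111/2862330017275120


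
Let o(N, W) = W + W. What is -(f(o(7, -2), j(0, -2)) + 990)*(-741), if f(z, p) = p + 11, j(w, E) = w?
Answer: 741741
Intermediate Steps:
o(N, W) = 2*W
f(z, p) = 11 + p
-(f(o(7, -2), j(0, -2)) + 990)*(-741) = -((11 + 0) + 990)*(-741) = -(11 + 990)*(-741) = -1001*(-741) = -1*(-741741) = 741741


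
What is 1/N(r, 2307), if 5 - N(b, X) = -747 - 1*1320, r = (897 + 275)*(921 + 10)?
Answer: 1/2072 ≈ 0.00048263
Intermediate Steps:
r = 1091132 (r = 1172*931 = 1091132)
N(b, X) = 2072 (N(b, X) = 5 - (-747 - 1*1320) = 5 - (-747 - 1320) = 5 - 1*(-2067) = 5 + 2067 = 2072)
1/N(r, 2307) = 1/2072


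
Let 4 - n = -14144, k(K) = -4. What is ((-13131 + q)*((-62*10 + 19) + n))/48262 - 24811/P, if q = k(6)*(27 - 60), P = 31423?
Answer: -5534707694101/1516536826 ≈ -3649.6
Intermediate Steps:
q = 132 (q = -4*(27 - 60) = -4*(-33) = 132)
n = 14148 (n = 4 - 1*(-14144) = 4 + 14144 = 14148)
((-13131 + q)*((-62*10 + 19) + n))/48262 - 24811/P = ((-13131 + 132)*((-62*10 + 19) + 14148))/48262 - 24811/31423 = -12999*((-620 + 19) + 14148)*(1/48262) - 24811*1/31423 = -12999*(-601 + 14148)*(1/48262) - 24811/31423 = -12999*13547*(1/48262) - 24811/31423 = -176097453*1/48262 - 24811/31423 = -176097453/48262 - 24811/31423 = -5534707694101/1516536826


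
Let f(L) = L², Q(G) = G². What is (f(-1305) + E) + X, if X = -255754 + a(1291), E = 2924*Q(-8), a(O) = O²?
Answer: 3301088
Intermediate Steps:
E = 187136 (E = 2924*(-8)² = 2924*64 = 187136)
X = 1410927 (X = -255754 + 1291² = -255754 + 1666681 = 1410927)
(f(-1305) + E) + X = ((-1305)² + 187136) + 1410927 = (1703025 + 187136) + 1410927 = 1890161 + 1410927 = 3301088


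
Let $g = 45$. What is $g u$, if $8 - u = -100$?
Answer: $4860$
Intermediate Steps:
$u = 108$ ($u = 8 - -100 = 8 + 100 = 108$)
$g u = 45 \cdot 108 = 4860$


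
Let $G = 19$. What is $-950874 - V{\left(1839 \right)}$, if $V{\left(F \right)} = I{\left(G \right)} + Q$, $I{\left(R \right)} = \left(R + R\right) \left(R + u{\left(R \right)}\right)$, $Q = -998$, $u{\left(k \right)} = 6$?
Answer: $-950826$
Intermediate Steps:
$I{\left(R \right)} = 2 R \left(6 + R\right)$ ($I{\left(R \right)} = \left(R + R\right) \left(R + 6\right) = 2 R \left(6 + R\right)$)
$V{\left(F \right)} = -48$ ($V{\left(F \right)} = 2 \cdot 19 \left(6 + 19\right) - 998 = 2 \cdot 19 \cdot 25 - 998 = 950 - 998 = -48$)
$-950874 - V{\left(1839 \right)} = -950874 - -48 = -950874 + 48 = -950826$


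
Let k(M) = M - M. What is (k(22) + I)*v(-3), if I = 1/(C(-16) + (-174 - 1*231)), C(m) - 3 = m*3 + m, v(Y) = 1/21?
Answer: -1/9786 ≈ -0.00010219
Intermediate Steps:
v(Y) = 1/21
C(m) = 3 + 4*m (C(m) = 3 + (m*3 + m) = 3 + (3*m + m) = 3 + 4*m)
k(M) = 0
I = -1/466 (I = 1/((3 + 4*(-16)) + (-174 - 1*231)) = 1/((3 - 64) + (-174 - 231)) = 1/(-61 - 405) = 1/(-466) = -1/466 ≈ -0.0021459)
(k(22) + I)*v(-3) = (0 - 1/466)*(1/21) = -1/466*1/21 = -1/9786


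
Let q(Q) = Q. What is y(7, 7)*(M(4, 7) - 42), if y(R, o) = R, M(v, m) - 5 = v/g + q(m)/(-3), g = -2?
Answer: -868/3 ≈ -289.33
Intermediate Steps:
M(v, m) = 5 - v/2 - m/3 (M(v, m) = 5 + (v/(-2) + m/(-3)) = 5 + (v*(-1/2) + m*(-1/3)) = 5 + (-v/2 - m/3) = 5 - v/2 - m/3)
y(7, 7)*(M(4, 7) - 42) = 7*((5 - 1/2*4 - 1/3*7) - 42) = 7*((5 - 2 - 7/3) - 42) = 7*(2/3 - 42) = 7*(-124/3) = -868/3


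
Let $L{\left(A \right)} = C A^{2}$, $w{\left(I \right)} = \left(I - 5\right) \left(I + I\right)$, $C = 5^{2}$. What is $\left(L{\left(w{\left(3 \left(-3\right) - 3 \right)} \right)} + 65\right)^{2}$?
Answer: $17319455572225$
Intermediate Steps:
$C = 25$
$w{\left(I \right)} = 2 I \left(-5 + I\right)$ ($w{\left(I \right)} = \left(-5 + I\right) 2 I = 2 I \left(-5 + I\right)$)
$L{\left(A \right)} = 25 A^{2}$
$\left(L{\left(w{\left(3 \left(-3\right) - 3 \right)} \right)} + 65\right)^{2} = \left(25 \left(2 \left(3 \left(-3\right) - 3\right) \left(-5 + \left(3 \left(-3\right) - 3\right)\right)\right)^{2} + 65\right)^{2} = \left(25 \left(2 \left(-9 - 3\right) \left(-5 - 12\right)\right)^{2} + 65\right)^{2} = \left(25 \left(2 \left(-12\right) \left(-5 - 12\right)\right)^{2} + 65\right)^{2} = \left(25 \left(2 \left(-12\right) \left(-17\right)\right)^{2} + 65\right)^{2} = \left(25 \cdot 408^{2} + 65\right)^{2} = \left(25 \cdot 166464 + 65\right)^{2} = \left(4161600 + 65\right)^{2} = 4161665^{2} = 17319455572225$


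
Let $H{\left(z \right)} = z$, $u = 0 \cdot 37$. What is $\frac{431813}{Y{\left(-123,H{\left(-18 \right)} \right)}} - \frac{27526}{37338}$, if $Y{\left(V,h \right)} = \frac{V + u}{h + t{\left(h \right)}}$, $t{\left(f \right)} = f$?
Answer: $\frac{96737638481}{765429} \approx 1.2638 \cdot 10^{5}$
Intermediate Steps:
$u = 0$
$Y{\left(V,h \right)} = \frac{V}{2 h}$ ($Y{\left(V,h \right)} = \frac{V + 0}{h + h} = \frac{V}{2 h}$)
$\frac{431813}{Y{\left(-123,H{\left(-18 \right)} \right)}} - \frac{27526}{37338} = \frac{431813}{\frac{1}{2} \left(-123\right) \frac{1}{-18}} - \frac{27526}{37338} = \frac{431813}{\frac{1}{2} \left(-123\right) \left(- \frac{1}{18}\right)} - \frac{13763}{18669} = \frac{431813}{\frac{41}{12}} - \frac{13763}{18669} = 431813 \cdot \frac{12}{41} - \frac{13763}{18669} = \frac{5181756}{41} - \frac{13763}{18669} = \frac{96737638481}{765429}$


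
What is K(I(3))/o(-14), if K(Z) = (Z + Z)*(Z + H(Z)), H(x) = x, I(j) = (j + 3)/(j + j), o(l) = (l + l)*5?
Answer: -1/35 ≈ -0.028571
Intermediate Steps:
o(l) = 10*l (o(l) = (2*l)*5 = 10*l)
I(j) = (3 + j)/(2*j) (I(j) = (3 + j)/((2*j)) = (3 + j)*(1/(2*j)) = (3 + j)/(2*j))
K(Z) = 4*Z² (K(Z) = (Z + Z)*(Z + Z) = (2*Z)*(2*Z) = 4*Z²)
K(I(3))/o(-14) = (4*((½)*(3 + 3)/3)²)/((10*(-14))) = (4*((½)*(⅓)*6)²)/(-140) = (4*1²)*(-1/140) = (4*1)*(-1/140) = 4*(-1/140) = -1/35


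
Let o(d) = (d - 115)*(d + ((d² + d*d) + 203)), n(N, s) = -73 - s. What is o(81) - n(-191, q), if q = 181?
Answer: -455550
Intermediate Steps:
o(d) = (-115 + d)*(203 + d + 2*d²) (o(d) = (-115 + d)*(d + ((d² + d²) + 203)) = (-115 + d)*(d + (2*d² + 203)) = (-115 + d)*(d + (203 + 2*d²)) = (-115 + d)*(203 + d + 2*d²))
o(81) - n(-191, q) = (-23345 - 229*81² + 2*81³ + 88*81) - (-73 - 1*181) = (-23345 - 229*6561 + 2*531441 + 7128) - (-73 - 181) = (-23345 - 1502469 + 1062882 + 7128) - 1*(-254) = -455804 + 254 = -455550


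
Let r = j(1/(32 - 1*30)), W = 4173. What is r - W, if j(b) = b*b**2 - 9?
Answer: -33455/8 ≈ -4181.9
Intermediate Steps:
j(b) = -9 + b**3 (j(b) = b**3 - 9 = -9 + b**3)
r = -71/8 (r = -9 + (1/(32 - 1*30))**3 = -9 + (1/(32 - 30))**3 = -9 + (1/2)**3 = -9 + 1/8 = -71/8 ≈ -8.8750)
r - W = -71/8 - 1*4173 = -71/8 - 4173 = -33455/8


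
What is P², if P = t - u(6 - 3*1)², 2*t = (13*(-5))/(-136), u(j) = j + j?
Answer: 94614529/73984 ≈ 1278.9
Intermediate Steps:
u(j) = 2*j
t = 65/272 (t = ((13*(-5))/(-136))/2 = (-65*(-1/136))/2 = (½)*(65/136) = 65/272 ≈ 0.23897)
P = -9727/272 (P = 65/272 - (2*(6 - 3*1))² = 65/272 - (2*(6 - 3))² = 65/272 - (2*3)² = 65/272 - 1*6² = 65/272 - 1*36 = 65/272 - 36 = -9727/272 ≈ -35.761)
P² = (-9727/272)² = 94614529/73984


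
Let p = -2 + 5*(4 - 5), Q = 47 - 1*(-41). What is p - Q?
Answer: -95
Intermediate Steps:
Q = 88 (Q = 47 + 41 = 88)
p = -7 (p = -2 + 5*(-1) = -2 - 5 = -7)
p - Q = -7 - 1*88 = -7 - 88 = -95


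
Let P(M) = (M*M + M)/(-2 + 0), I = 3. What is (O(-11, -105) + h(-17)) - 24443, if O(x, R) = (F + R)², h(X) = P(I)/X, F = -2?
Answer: -220892/17 ≈ -12994.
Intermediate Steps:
P(M) = -M/2 - M²/2 (P(M) = (M² + M)/(-2) = (M + M²)*(-½) = -M/2 - M²/2)
h(X) = -6/X (h(X) = (-½*3*(1 + 3))/X = (-½*3*4)/X = -6/X)
O(x, R) = (-2 + R)²
(O(-11, -105) + h(-17)) - 24443 = ((-2 - 105)² - 6/(-17)) - 24443 = ((-107)² - 6*(-1/17)) - 24443 = (11449 + 6/17) - 24443 = 194639/17 - 24443 = -220892/17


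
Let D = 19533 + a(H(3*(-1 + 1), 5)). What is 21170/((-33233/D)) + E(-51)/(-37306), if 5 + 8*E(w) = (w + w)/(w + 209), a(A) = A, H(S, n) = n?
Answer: -4876034066213201/391773734168 ≈ -12446.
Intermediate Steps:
D = 19538 (D = 19533 + 5 = 19538)
E(w) = -5/8 + w/(4*(209 + w)) (E(w) = -5/8 + ((w + w)/(w + 209))/8 = -5/8 + ((2*w)/(209 + w))/8 = -5/8 + (2*w/(209 + w))/8 = -5/8 + w/(4*(209 + w)))
21170/((-33233/D)) + E(-51)/(-37306) = 21170/((-33233/19538)) + ((-1045 - 3*(-51))/(8*(209 - 51)))/(-37306) = 21170/((-33233*1/19538)) + ((1/8)*(-1045 + 153)/158)*(-1/37306) = 21170/(-33233/19538) + ((1/8)*(1/158)*(-892))*(-1/37306) = 21170*(-19538/33233) - 223/316*(-1/37306) = -413619460/33233 + 223/11788696 = -4876034066213201/391773734168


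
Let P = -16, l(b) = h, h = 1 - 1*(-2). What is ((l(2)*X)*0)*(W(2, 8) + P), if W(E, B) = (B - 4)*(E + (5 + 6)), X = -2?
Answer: 0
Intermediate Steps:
h = 3 (h = 1 + 2 = 3)
l(b) = 3
W(E, B) = (-4 + B)*(11 + E) (W(E, B) = (-4 + B)*(E + 11) = (-4 + B)*(11 + E))
((l(2)*X)*0)*(W(2, 8) + P) = ((3*(-2))*0)*((-44 - 4*2 + 11*8 + 8*2) - 16) = (-6*0)*((-44 - 8 + 88 + 16) - 16) = 0*(52 - 16) = 0*36 = 0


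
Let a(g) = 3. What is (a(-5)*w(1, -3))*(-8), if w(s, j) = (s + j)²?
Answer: -96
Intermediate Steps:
w(s, j) = (j + s)²
(a(-5)*w(1, -3))*(-8) = (3*(-3 + 1)²)*(-8) = (3*(-2)²)*(-8) = (3*4)*(-8) = 12*(-8) = -96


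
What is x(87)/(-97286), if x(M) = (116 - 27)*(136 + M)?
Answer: -19847/97286 ≈ -0.20401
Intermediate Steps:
x(M) = 12104 + 89*M (x(M) = 89*(136 + M) = 12104 + 89*M)
x(87)/(-97286) = (12104 + 89*87)/(-97286) = (12104 + 7743)*(-1/97286) = 19847*(-1/97286) = -19847/97286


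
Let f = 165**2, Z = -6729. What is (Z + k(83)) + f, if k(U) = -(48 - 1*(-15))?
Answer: 20433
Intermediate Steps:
f = 27225
k(U) = -63 (k(U) = -(48 + 15) = -1*63 = -63)
(Z + k(83)) + f = (-6729 - 63) + 27225 = -6792 + 27225 = 20433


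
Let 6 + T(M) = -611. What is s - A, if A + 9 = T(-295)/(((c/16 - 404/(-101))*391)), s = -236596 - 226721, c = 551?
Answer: -111409348348/240465 ≈ -4.6331e+5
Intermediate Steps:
T(M) = -617 (T(M) = -6 - 611 = -617)
s = -463317
A = -2174057/240465 (A = -9 - 617*1/(391*(551/16 - 404/(-101))) = -9 - 617*1/(391*(551*(1/16) - 404*(-1/101))) = -9 - 617*1/(391*(551/16 + 4)) = -9 - 617/((615/16)*391) = -9 - 617/240465/16 = -9 - 617*16/240465 = -9 - 9872/240465 = -2174057/240465 ≈ -9.0410)
s - A = -463317 - 1*(-2174057/240465) = -463317 + 2174057/240465 = -111409348348/240465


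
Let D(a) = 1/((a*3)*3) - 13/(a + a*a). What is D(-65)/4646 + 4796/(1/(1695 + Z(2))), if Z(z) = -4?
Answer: 1410710268464459/173946240 ≈ 8.1100e+6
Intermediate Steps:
D(a) = -13/(a + a²) + 1/(9*a) (D(a) = 1/((3*a)*3) - 13/(a + a²) = 1/(9*a) - 13/(a + a²) = -13/(a + a²) + 1/(9*a))
D(-65)/4646 + 4796/(1/(1695 + Z(2))) = ((⅑)*(-116 - 65)/(-65*(1 - 65)))/4646 + 4796/(1/(1695 - 4)) = ((⅑)*(-1/65)*(-181)/(-64))*(1/4646) + 4796/(1/1691) = ((⅑)*(-1/65)*(-1/64)*(-181))*(1/4646) + 4796/(1/1691) = -181/37440*1/4646 + 4796*1691 = -181/173946240 + 8110036 = 1410710268464459/173946240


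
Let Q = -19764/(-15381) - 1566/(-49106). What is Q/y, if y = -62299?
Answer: -55256535/2614133136023 ≈ -2.1138e-5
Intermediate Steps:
Q = 55256535/41961077 (Q = -19764*(-1/15381) - 1566*(-1/49106) = 2196/1709 + 783/24553 = 55256535/41961077 ≈ 1.3169)
Q/y = (55256535/41961077)/(-62299) = (55256535/41961077)*(-1/62299) = -55256535/2614133136023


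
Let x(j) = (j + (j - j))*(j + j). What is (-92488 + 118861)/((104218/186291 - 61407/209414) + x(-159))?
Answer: 1028861985239802/1972532271069203 ≈ 0.52159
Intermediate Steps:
x(j) = 2*j² (x(j) = (j + 0)*(2*j) = j*(2*j) = 2*j²)
(-92488 + 118861)/((104218/186291 - 61407/209414) + x(-159)) = (-92488 + 118861)/((104218/186291 - 61407/209414) + 2*(-159)²) = 26373/((104218*(1/186291) - 61407*1/209414) + 2*25281) = 26373/((104218/186291 - 61407/209414) + 50562) = 26373/(10385136815/39011943474 + 50562) = 26373/(1972532271069203/39011943474) = 26373*(39011943474/1972532271069203) = 1028861985239802/1972532271069203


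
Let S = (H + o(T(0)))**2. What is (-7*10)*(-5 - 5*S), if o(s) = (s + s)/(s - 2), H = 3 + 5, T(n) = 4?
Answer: 50750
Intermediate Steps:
H = 8
o(s) = 2*s/(-2 + s) (o(s) = (2*s)/(-2 + s) = 2*s/(-2 + s))
S = 144 (S = (8 + 2*4/(-2 + 4))**2 = (8 + 2*4/2)**2 = (8 + 2*4*(1/2))**2 = (8 + 4)**2 = 12**2 = 144)
(-7*10)*(-5 - 5*S) = (-7*10)*(-5 - 5*144) = -70*(-5 - 720) = -70*(-725) = 50750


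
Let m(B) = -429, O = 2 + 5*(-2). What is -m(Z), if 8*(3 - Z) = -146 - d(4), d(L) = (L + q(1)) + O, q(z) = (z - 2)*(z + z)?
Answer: 429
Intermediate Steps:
q(z) = 2*z*(-2 + z) (q(z) = (-2 + z)*(2*z) = 2*z*(-2 + z))
O = -8 (O = 2 - 10 = -8)
d(L) = -10 + L (d(L) = (L + 2*1*(-2 + 1)) - 8 = (L + 2*1*(-1)) - 8 = (L - 2) - 8 = (-2 + L) - 8 = -10 + L)
Z = 41/2 (Z = 3 - (-146 - (-10 + 4))/8 = 3 - (-146 - 1*(-6))/8 = 3 - (-146 + 6)/8 = 3 - 1/8*(-140) = 3 + 35/2 = 41/2 ≈ 20.500)
-m(Z) = -1*(-429) = 429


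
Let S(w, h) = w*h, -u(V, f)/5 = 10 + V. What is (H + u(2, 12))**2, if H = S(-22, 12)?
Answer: 104976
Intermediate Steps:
u(V, f) = -50 - 5*V (u(V, f) = -5*(10 + V) = -50 - 5*V)
S(w, h) = h*w
H = -264 (H = 12*(-22) = -264)
(H + u(2, 12))**2 = (-264 + (-50 - 5*2))**2 = (-264 + (-50 - 10))**2 = (-264 - 60)**2 = (-324)**2 = 104976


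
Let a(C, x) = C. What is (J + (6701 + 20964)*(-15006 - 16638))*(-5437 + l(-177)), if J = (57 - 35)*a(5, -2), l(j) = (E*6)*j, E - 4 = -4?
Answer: 4759719162550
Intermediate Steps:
E = 0 (E = 4 - 4 = 0)
l(j) = 0 (l(j) = (0*6)*j = 0*j = 0)
J = 110 (J = (57 - 35)*5 = 22*5 = 110)
(J + (6701 + 20964)*(-15006 - 16638))*(-5437 + l(-177)) = (110 + (6701 + 20964)*(-15006 - 16638))*(-5437 + 0) = (110 + 27665*(-31644))*(-5437) = (110 - 875431260)*(-5437) = -875431150*(-5437) = 4759719162550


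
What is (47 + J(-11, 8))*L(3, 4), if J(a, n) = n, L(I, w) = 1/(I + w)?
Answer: 55/7 ≈ 7.8571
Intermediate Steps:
(47 + J(-11, 8))*L(3, 4) = (47 + 8)/(3 + 4) = 55/7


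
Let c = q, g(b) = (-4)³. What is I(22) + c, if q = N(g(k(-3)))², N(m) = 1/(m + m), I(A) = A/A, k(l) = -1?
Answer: 16385/16384 ≈ 1.0001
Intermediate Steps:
I(A) = 1
g(b) = -64
N(m) = 1/(2*m)
q = 1/16384 (q = ((½)/(-64))² = ((½)*(-1/64))² = (-1/128)² = 1/16384 ≈ 6.1035e-5)
c = 1/16384 ≈ 6.1035e-5
I(22) + c = 1 + 1/16384 = 16385/16384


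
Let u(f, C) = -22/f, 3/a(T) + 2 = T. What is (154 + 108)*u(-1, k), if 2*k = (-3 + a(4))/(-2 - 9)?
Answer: 5764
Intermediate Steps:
a(T) = 3/(-2 + T)
k = 3/44 (k = ((-3 + 3/(-2 + 4))/(-2 - 9))/2 = ((-3 + 3/2)/(-11))/2 = ((-3 + 3*(1/2))*(-1/11))/2 = ((-3 + 3/2)*(-1/11))/2 = (-3/2*(-1/11))/2 = (1/2)*(3/22) = 3/44 ≈ 0.068182)
(154 + 108)*u(-1, k) = (154 + 108)*(-22/(-1)) = 262*(-22*(-1)) = 262*22 = 5764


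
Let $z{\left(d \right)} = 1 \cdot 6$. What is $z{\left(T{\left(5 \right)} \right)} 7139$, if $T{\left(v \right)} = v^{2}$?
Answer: $42834$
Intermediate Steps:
$z{\left(d \right)} = 6$
$z{\left(T{\left(5 \right)} \right)} 7139 = 6 \cdot 7139 = 42834$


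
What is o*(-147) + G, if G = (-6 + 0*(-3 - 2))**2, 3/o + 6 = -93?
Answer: 445/11 ≈ 40.455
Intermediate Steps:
o = -1/33 (o = 3/(-6 - 93) = 3/(-99) = 3*(-1/99) = -1/33 ≈ -0.030303)
G = 36 (G = (-6 + 0*(-5))**2 = (-6 + 0)**2 = (-6)**2 = 36)
o*(-147) + G = -1/33*(-147) + 36 = 49/11 + 36 = 445/11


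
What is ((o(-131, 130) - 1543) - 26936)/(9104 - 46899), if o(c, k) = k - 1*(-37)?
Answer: 28312/37795 ≈ 0.74909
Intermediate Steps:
o(c, k) = 37 + k (o(c, k) = k + 37 = 37 + k)
((o(-131, 130) - 1543) - 26936)/(9104 - 46899) = (((37 + 130) - 1543) - 26936)/(9104 - 46899) = ((167 - 1543) - 26936)/(-37795) = (-1376 - 26936)*(-1/37795) = -28312*(-1/37795) = 28312/37795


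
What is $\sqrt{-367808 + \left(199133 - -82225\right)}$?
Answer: $5 i \sqrt{3458} \approx 294.02 i$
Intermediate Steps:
$\sqrt{-367808 + \left(199133 - -82225\right)} = \sqrt{-367808 + \left(199133 + 82225\right)} = \sqrt{-367808 + 281358} = \sqrt{-86450} = 5 i \sqrt{3458}$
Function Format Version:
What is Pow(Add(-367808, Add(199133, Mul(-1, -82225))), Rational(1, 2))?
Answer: Mul(5, I, Pow(3458, Rational(1, 2))) ≈ Mul(294.02, I)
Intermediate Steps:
Pow(Add(-367808, Add(199133, Mul(-1, -82225))), Rational(1, 2)) = Pow(Add(-367808, Add(199133, 82225)), Rational(1, 2)) = Pow(Add(-367808, 281358), Rational(1, 2)) = Pow(-86450, Rational(1, 2)) = Mul(5, I, Pow(3458, Rational(1, 2)))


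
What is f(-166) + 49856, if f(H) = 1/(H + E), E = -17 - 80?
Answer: 13112127/263 ≈ 49856.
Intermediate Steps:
E = -97
f(H) = 1/(-97 + H) (f(H) = 1/(H - 97) = 1/(-97 + H))
f(-166) + 49856 = 1/(-97 - 166) + 49856 = 1/(-263) + 49856 = -1/263 + 49856 = 13112127/263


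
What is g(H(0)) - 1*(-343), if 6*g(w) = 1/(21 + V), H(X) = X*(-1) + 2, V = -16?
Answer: 10291/30 ≈ 343.03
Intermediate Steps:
H(X) = 2 - X (H(X) = -X + 2 = 2 - X)
g(w) = 1/30 (g(w) = 1/(6*(21 - 16)) = (⅙)/5 = (⅙)*(⅕) = 1/30)
g(H(0)) - 1*(-343) = 1/30 - 1*(-343) = 1/30 + 343 = 10291/30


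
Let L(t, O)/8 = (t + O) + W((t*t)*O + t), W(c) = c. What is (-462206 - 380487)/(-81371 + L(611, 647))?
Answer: -842693/1932243077 ≈ -0.00043612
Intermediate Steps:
L(t, O) = 8*O + 16*t + 8*O*t² (L(t, O) = 8*((t + O) + ((t*t)*O + t)) = 8*((O + t) + (t²*O + t)) = 8*((O + t) + (O*t² + t)) = 8*((O + t) + (t + O*t²)) = 8*(O + 2*t + O*t²) = 8*O + 16*t + 8*O*t²)
(-462206 - 380487)/(-81371 + L(611, 647)) = (-462206 - 380487)/(-81371 + (8*647 + 8*611 + 8*611*(1 + 647*611))) = -842693/(-81371 + (5176 + 4888 + 8*611*(1 + 395317))) = -842693/(-81371 + (5176 + 4888 + 8*611*395318)) = -842693/(-81371 + (5176 + 4888 + 1932314384)) = -842693/(-81371 + 1932324448) = -842693/1932243077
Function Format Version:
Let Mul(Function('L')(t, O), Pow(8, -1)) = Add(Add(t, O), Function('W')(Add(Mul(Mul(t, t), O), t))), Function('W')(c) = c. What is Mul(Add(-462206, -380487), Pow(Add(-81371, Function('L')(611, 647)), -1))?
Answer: Rational(-842693, 1932243077) ≈ -0.00043612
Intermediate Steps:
Function('L')(t, O) = Add(Mul(8, O), Mul(16, t), Mul(8, O, Pow(t, 2))) (Function('L')(t, O) = Mul(8, Add(Add(t, O), Add(Mul(Mul(t, t), O), t))) = Mul(8, Add(Add(O, t), Add(Mul(Pow(t, 2), O), t))) = Mul(8, Add(Add(O, t), Add(Mul(O, Pow(t, 2)), t))) = Mul(8, Add(Add(O, t), Add(t, Mul(O, Pow(t, 2))))) = Mul(8, Add(O, Mul(2, t), Mul(O, Pow(t, 2)))) = Add(Mul(8, O), Mul(16, t), Mul(8, O, Pow(t, 2))))
Mul(Add(-462206, -380487), Pow(Add(-81371, Function('L')(611, 647)), -1)) = Mul(Add(-462206, -380487), Pow(Add(-81371, Add(Mul(8, 647), Mul(8, 611), Mul(8, 611, Add(1, Mul(647, 611))))), -1)) = Mul(-842693, Pow(Add(-81371, Add(5176, 4888, Mul(8, 611, Add(1, 395317)))), -1)) = Mul(-842693, Pow(Add(-81371, Add(5176, 4888, Mul(8, 611, 395318))), -1)) = Mul(-842693, Pow(Add(-81371, Add(5176, 4888, 1932314384)), -1)) = Mul(-842693, Pow(Add(-81371, 1932324448), -1)) = Mul(-842693, Pow(1932243077, -1)) = Mul(-842693, Rational(1, 1932243077)) = Rational(-842693, 1932243077)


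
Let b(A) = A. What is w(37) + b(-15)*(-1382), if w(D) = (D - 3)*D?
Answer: 21988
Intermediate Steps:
w(D) = D*(-3 + D) (w(D) = (-3 + D)*D = D*(-3 + D))
w(37) + b(-15)*(-1382) = 37*(-3 + 37) - 15*(-1382) = 37*34 + 20730 = 1258 + 20730 = 21988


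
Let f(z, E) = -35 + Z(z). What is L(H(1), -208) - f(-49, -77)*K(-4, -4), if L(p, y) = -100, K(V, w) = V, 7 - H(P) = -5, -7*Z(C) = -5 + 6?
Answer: -1684/7 ≈ -240.57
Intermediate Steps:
Z(C) = -1/7 (Z(C) = -(-5 + 6)/7 = -1/7*1 = -1/7)
H(P) = 12 (H(P) = 7 - 1*(-5) = 7 + 5 = 12)
f(z, E) = -246/7 (f(z, E) = -35 - 1/7 = -246/7)
L(H(1), -208) - f(-49, -77)*K(-4, -4) = -100 - (-246)*(-4)/7 = -100 - 1*984/7 = -100 - 984/7 = -1684/7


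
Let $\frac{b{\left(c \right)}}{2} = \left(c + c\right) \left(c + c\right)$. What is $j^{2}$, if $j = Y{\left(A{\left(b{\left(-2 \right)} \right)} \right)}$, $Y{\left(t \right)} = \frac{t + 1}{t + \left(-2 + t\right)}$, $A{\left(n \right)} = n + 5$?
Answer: $\frac{361}{1296} \approx 0.27855$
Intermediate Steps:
$b{\left(c \right)} = 8 c^{2}$ ($b{\left(c \right)} = 2 \left(c + c\right) \left(c + c\right) = 2 \cdot 2 c 2 c = 2 \cdot 4 c^{2} = 8 c^{2}$)
$A{\left(n \right)} = 5 + n$
$Y{\left(t \right)} = \frac{1 + t}{-2 + 2 t}$
$j = \frac{19}{36}$ ($j = \frac{1 + \left(5 + 8 \left(-2\right)^{2}\right)}{2 \left(-1 + \left(5 + 8 \left(-2\right)^{2}\right)\right)} = \frac{1 + \left(5 + 8 \cdot 4\right)}{2 \left(-1 + \left(5 + 8 \cdot 4\right)\right)} = \frac{1 + \left(5 + 32\right)}{2 \left(-1 + \left(5 + 32\right)\right)} = \frac{1 + 37}{2 \left(-1 + 37\right)} = \frac{1}{2} \cdot \frac{1}{36} \cdot 38 = \frac{19}{36} \approx 0.52778$)
$j^{2} = \left(\frac{19}{36}\right)^{2} = \frac{361}{1296}$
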